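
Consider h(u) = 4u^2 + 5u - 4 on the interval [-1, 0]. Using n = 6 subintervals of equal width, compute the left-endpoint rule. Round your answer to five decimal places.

Δu = (0 − (-1))/6 = 1/6.
Left endpoints: -1, -5/6, -2/3, -0.5, -1/3, -1/6.
h(-1) = -5, h(-5/6) = -97/18, h(-2/3) = -50/9, h(-0.5) = -5.5, h(-1/3) = -47/9, h(-1/6) = -85/18.
Sum = Δu · [h(-1) + h(-5/6) + h(-2/3) + ...].
Sum ≈ -5.23148.

-5.23148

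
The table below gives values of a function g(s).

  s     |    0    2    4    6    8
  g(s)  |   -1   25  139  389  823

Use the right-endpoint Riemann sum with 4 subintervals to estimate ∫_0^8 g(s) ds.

Δs = 2.
Sum = 2·[25 + 139 + 389 + 823] = 2752.

2752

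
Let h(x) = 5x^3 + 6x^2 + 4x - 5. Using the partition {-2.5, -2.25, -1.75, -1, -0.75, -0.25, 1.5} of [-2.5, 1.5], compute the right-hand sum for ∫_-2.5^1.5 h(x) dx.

Subinterval widths: 0.25, 0.5, 0.75, 0.25, 0.5, 1.75.
Right endpoints: -2.25, -1.75, -1, -0.75, -0.25, 1.5.
h(-2.25) = -40.578125, h(-1.75) = -20.421875, h(-1) = -8, h(-0.75) = -6.734375, h(-0.25) = -5.703125, h(1.5) = 31.375.
Sum = Σ Δx_i · h(x_i).
Sum = 24.015625.

24.015625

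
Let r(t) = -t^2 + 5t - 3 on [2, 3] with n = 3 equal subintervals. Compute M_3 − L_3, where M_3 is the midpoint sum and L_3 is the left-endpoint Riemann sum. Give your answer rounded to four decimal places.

0.0278

M_3 ≈ 3.175926.
L_3 ≈ 3.148148.
M_3 − L_3 ≈ 0.0278.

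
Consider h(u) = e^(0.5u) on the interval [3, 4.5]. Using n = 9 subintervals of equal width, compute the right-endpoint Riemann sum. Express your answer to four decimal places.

10.4351

Δu = (4.5 − 3)/9 = 1/6.
Right endpoints: 19/6, 10/3, 3.5, 11/3, 23/6, 4, 25/6, 13/3, 4.5.
h(19/6) ≈ 4.8712, h(10/3) ≈ 5.2945, h(3.5) ≈ 5.7546, h(11/3) ≈ 6.2547, h(23/6) ≈ 6.7983, h(4) ≈ 7.3891, h(25/6) ≈ 8.0312, h(13/3) ≈ 8.7291, h(4.5) ≈ 9.4877.
Sum = Δu · [h(19/6) + h(10/3) + h(3.5) + ...].
Sum ≈ 10.4351.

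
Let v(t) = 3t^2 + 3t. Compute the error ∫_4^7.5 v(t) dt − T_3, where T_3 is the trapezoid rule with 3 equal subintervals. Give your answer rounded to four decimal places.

-2.3819

Exact integral: ∫_4^7.5 v(t) dt = 418.25.
T_3 ≈ 420.631944.
Error ≈ 418.25 − 420.631944 ≈ -2.3819.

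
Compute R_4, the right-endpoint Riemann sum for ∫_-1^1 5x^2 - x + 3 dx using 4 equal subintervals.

9.25

Δx = (1 − (-1))/4 = 0.5.
Right endpoints: -0.5, 0, 0.5, 1.
f(-0.5) = 4.75, f(0) = 3, f(0.5) = 3.75, f(1) = 7.
Sum = Δx · [f(-0.5) + f(0) + f(0.5) + f(1)].
Sum = 9.25.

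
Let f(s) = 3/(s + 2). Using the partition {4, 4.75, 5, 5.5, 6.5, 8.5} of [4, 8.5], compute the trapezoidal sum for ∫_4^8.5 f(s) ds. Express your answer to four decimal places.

1.6856

Subinterval widths: 0.75, 0.25, 0.5, 1, 2.
f(4) = 0.5, f(4.75) = 4/9, f(5) = 3/7, f(5.5) = 0.4, f(6.5) = 6/17, f(8.5) = 2/7.
On each subinterval the trapezoid contributes (Δs_i/2)·[f(s_{i-1}) + f(s_i)].
Sum ≈ 1.6856.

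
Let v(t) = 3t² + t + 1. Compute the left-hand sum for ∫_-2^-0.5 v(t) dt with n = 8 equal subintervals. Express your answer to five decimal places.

8.44043

Δt = (-0.5 − (-2))/8 = 0.1875.
Left endpoints: -2, -1.8125, -1.625, -1.4375, -1.25, -1.0625, -0.875, -0.6875.
v(-2) = 11, v(-1.8125) = 9.04296875, v(-1.625) = 7.296875, v(-1.4375) = 5.76171875, v(-1.25) = 4.4375, v(-1.0625) = 3.32421875, v(-0.875) = 2.421875, v(-0.6875) = 1.73046875.
Sum = Δt · [v(-2) + v(-1.8125) + v(-1.625) + ...].
Sum ≈ 8.44043.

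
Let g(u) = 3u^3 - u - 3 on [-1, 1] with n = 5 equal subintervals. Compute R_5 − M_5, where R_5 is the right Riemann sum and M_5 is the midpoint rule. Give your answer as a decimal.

0.8

R_5 = -5.2.
M_5 = -6.
R_5 − M_5 = 0.8.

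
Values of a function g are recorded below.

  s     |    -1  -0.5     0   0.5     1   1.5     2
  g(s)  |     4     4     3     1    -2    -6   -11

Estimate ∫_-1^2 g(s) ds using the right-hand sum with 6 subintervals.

Δs = 0.5.
Sum = 0.5·[4 + 3 + 1 + (-2) + (-6) + (-11)] = -5.5.

-5.5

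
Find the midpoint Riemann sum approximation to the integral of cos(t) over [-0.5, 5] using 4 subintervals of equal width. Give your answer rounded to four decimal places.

Δt = (5 − (-0.5))/4 = 1.375.
Midpoints: 0.1875, 1.5625, 2.9375, 4.3125.
f(0.1875) ≈ 0.9825, f(1.5625) ≈ 0.0083, f(2.9375) ≈ -0.9792, f(4.3125) ≈ -0.3893.
Sum = Δt · [f(0.1875) + f(1.5625) + f(2.9375) + f(4.3125)].
Sum ≈ -0.5195.

-0.5195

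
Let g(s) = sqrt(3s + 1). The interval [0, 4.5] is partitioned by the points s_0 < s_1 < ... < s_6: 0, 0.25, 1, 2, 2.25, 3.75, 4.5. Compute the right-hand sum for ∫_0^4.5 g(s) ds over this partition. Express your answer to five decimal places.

Subinterval widths: 0.25, 0.75, 1, 0.25, 1.5, 0.75.
Right endpoints: 0.25, 1, 2, 2.25, 3.75, 4.5.
g(0.25) ≈ 1.32288, g(1) ≈ 2.00000, g(2) ≈ 2.64575, g(2.25) ≈ 2.78388, g(3.75) ≈ 3.50000, g(4.5) ≈ 3.80789.
Sum = Σ Δs_i · g(s_i).
Sum ≈ 13.27836.

13.27836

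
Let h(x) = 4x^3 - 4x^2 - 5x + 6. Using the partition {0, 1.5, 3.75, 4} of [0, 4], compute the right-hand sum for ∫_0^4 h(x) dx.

Subinterval widths: 1.5, 2.25, 0.25.
Right endpoints: 1.5, 3.75, 4.
h(1.5) = 3, h(3.75) = 141.9375, h(4) = 178.
Sum = Σ Δx_i · h(x_i).
Sum = 368.359375.

368.359375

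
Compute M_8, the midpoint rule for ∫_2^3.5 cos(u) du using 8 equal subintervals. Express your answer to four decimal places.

-1.2619

Δu = (3.5 − 2)/8 = 0.1875.
Midpoints: 2.09375, 2.28125, 2.46875, 2.65625, 2.84375, 3.03125, 3.21875, 3.40625.
f(2.09375) ≈ -0.4994, f(2.28125) ≈ -0.6522, f(2.46875) ≈ -0.7821, f(2.65625) ≈ -0.8845, f(2.84375) ≈ -0.9560, f(3.03125) ≈ -0.9939, f(3.21875) ≈ -0.9970, f(3.40625) ≈ -0.9652.
Sum = Δu · [f(2.09375) + f(2.28125) + f(2.46875) + ...].
Sum ≈ -1.2619.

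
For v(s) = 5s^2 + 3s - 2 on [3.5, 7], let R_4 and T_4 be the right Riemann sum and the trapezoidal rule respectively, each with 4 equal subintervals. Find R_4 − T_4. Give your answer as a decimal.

84.984375

R_4 = 635.55078125.
T_4 = 550.56640625.
R_4 − T_4 = 84.984375.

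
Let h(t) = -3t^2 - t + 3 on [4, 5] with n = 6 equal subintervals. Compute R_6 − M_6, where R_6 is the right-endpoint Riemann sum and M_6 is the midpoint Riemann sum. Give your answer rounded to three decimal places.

-2.354

R_6 ≈ -64.84722.
M_6 ≈ -62.49306.
R_6 − M_6 ≈ -2.354.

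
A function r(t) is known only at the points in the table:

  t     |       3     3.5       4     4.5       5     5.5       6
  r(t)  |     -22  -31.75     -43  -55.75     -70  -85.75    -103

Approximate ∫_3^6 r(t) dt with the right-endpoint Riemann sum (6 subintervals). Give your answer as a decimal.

Δt = 0.5.
Sum = 0.5·[(-31.75) + (-43) + (-55.75) + (-70) + (-85.75) + (-103)] = -194.625.

-194.625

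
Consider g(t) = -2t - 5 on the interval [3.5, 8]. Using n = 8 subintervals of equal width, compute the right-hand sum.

-76.78125

Δt = (8 − 3.5)/8 = 0.5625.
Right endpoints: 4.0625, 4.625, 5.1875, 5.75, 6.3125, 6.875, 7.4375, 8.
g(4.0625) = -13.125, g(4.625) = -14.25, g(5.1875) = -15.375, g(5.75) = -16.5, g(6.3125) = -17.625, g(6.875) = -18.75, g(7.4375) = -19.875, g(8) = -21.
Sum = Δt · [g(4.0625) + g(4.625) + g(5.1875) + ...].
Sum = -76.78125.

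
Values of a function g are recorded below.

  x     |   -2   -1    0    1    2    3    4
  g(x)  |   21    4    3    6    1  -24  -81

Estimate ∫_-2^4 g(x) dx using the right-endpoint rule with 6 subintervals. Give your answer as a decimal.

-91

Δx = 1.
Sum = 1·[4 + 3 + 6 + 1 + (-24) + (-81)] = -91.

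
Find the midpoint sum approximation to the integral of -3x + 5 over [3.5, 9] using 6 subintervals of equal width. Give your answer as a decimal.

Δx = (9 − 3.5)/6 = 11/12.
Midpoints: 95/24, 4.875, 139/24, 161/24, 7.625, 205/24.
f(95/24) = -6.875, f(4.875) = -9.625, f(139/24) = -12.375, f(161/24) = -15.125, f(7.625) = -17.875, f(205/24) = -20.625.
Sum = Δx · [f(95/24) + f(4.875) + f(139/24) + ...].
Sum = -75.625.

-75.625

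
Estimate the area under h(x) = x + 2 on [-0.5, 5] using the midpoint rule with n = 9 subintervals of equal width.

23.375

Δx = (5 − (-0.5))/9 = 11/18.
Midpoints: -7/36, 5/12, 37/36, 59/36, 2.25, 103/36, 125/36, 49/12, 169/36.
h(-7/36) = 65/36, h(5/12) = 29/12, h(37/36) = 109/36, h(59/36) = 131/36, h(2.25) = 4.25, h(103/36) = 175/36, h(125/36) = 197/36, h(49/12) = 73/12, h(169/36) = 241/36.
Sum = Δx · [h(-7/36) + h(5/12) + h(37/36) + ...].
Sum = 23.375.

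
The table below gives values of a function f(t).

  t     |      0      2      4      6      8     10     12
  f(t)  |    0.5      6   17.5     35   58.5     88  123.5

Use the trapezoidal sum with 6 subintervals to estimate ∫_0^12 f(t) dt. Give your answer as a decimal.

Δt = 2.
T_6 = (2/2)·[0.5 + 2·6 + 2·17.5 + 2·35 + 2·58.5 + 2·88 + 123.5] = 534.

534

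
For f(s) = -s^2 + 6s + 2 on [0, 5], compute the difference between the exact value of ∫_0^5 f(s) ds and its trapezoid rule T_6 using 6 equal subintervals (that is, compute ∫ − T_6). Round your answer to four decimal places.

Exact integral: ∫_0^5 f(s) ds ≈ 43.333333.
T_6 ≈ 42.754630.
Error ≈ 43.333333 − 42.754630 ≈ 0.5787.

0.5787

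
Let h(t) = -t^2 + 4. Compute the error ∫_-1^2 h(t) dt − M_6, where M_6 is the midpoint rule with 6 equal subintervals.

Exact integral: ∫_-1^2 h(t) dt = 9.
M_6 = 9.0625.
Error = 9 − 9.0625 = -0.0625.

-0.0625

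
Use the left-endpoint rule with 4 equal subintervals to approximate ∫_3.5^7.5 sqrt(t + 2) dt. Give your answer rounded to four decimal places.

10.5488

Δt = (7.5 − 3.5)/4 = 1.
Left endpoints: 3.5, 4.5, 5.5, 6.5.
f(3.5) ≈ 2.3452, f(4.5) ≈ 2.5495, f(5.5) ≈ 2.7386, f(6.5) ≈ 2.9155.
Sum = Δt · [f(3.5) + f(4.5) + f(5.5) + f(6.5)].
Sum ≈ 10.5488.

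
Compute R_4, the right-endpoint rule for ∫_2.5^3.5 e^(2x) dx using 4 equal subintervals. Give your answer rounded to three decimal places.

602.474

Δx = (3.5 − 2.5)/4 = 0.25.
Right endpoints: 2.75, 3, 3.25, 3.5.
f(2.75) ≈ 244.692, f(3) ≈ 403.429, f(3.25) ≈ 665.142, f(3.5) ≈ 1096.633.
Sum = Δx · [f(2.75) + f(3) + f(3.25) + f(3.5)].
Sum ≈ 602.474.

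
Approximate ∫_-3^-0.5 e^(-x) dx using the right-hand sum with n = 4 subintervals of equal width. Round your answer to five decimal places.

Δx = (-0.5 − (-3))/4 = 0.625.
Right endpoints: -2.375, -1.75, -1.125, -0.5.
f(-2.375) ≈ 10.75101, f(-1.75) ≈ 5.75460, f(-1.125) ≈ 3.08022, f(-0.5) ≈ 1.64872.
Sum = Δx · [f(-2.375) + f(-1.75) + f(-1.125) + f(-0.5)].
Sum ≈ 13.27160.

13.27160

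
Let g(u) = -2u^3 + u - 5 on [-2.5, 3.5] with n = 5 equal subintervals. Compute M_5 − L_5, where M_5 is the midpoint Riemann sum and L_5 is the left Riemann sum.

M_5 = -80.34.
L_5 = -20.22.
M_5 − L_5 = -60.12.

-60.12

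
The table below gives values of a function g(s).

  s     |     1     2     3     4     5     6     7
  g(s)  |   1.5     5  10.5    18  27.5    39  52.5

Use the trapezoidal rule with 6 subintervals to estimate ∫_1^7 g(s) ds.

127

Δs = 1.
T_6 = (1/2)·[1.5 + 2·5 + 2·10.5 + 2·18 + 2·27.5 + 2·39 + 52.5] = 127.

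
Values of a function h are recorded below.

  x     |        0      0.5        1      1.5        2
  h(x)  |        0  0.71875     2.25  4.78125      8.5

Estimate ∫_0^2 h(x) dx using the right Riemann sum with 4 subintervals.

8.125

Δx = 0.5.
Sum = 0.5·[0.71875 + 2.25 + 4.78125 + 8.5] = 8.125.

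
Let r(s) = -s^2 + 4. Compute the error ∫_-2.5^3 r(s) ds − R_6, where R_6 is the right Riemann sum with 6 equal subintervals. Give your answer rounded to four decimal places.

2.0307

Exact integral: ∫_-2.5^3 r(s) ds ≈ 7.791667.
R_6 ≈ 5.760995.
Error ≈ 7.791667 − 5.760995 ≈ 2.0307.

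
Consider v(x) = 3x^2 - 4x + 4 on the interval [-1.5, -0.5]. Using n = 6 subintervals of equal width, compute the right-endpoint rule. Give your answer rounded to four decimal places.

10.4306

Δx = (-0.5 − (-1.5))/6 = 1/6.
Right endpoints: -4/3, -7/6, -1, -5/6, -2/3, -0.5.
v(-4/3) = 44/3, v(-7/6) = 12.75, v(-1) = 11, v(-5/6) = 113/12, v(-2/3) = 8, v(-0.5) = 6.75.
Sum = Δx · [v(-4/3) + v(-7/6) + v(-1) + ...].
Sum ≈ 10.4306.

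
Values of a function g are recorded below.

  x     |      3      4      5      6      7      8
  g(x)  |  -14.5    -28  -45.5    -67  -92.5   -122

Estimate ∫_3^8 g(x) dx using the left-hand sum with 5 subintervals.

-247.5

Δx = 1.
Sum = 1·[(-14.5) + (-28) + (-45.5) + (-67) + (-92.5)] = -247.5.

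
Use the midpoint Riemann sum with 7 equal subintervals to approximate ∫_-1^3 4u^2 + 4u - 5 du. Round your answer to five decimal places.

32.89796

Δu = (3 − (-1))/7 = 4/7.
Midpoints: -5/7, -1/7, 3/7, 1, 11/7, 15/7, 19/7.
f(-5/7) = -285/49, f(-1/7) = -269/49, f(3/7) = -125/49, f(1) = 3, f(11/7) = 547/49, f(15/7) = 1075/49, f(19/7) = 1731/49.
Sum = Δu · [f(-5/7) + f(-1/7) + f(3/7) + ...].
Sum ≈ 32.89796.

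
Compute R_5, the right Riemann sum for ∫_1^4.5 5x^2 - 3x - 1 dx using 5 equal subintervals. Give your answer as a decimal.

149.275

Δx = (4.5 − 1)/5 = 0.7.
Right endpoints: 1.7, 2.4, 3.1, 3.8, 4.5.
f(1.7) = 8.35, f(2.4) = 20.6, f(3.1) = 37.75, f(3.8) = 59.8, f(4.5) = 86.75.
Sum = Δx · [f(1.7) + f(2.4) + f(3.1) + f(3.8) + f(4.5)].
Sum = 149.275.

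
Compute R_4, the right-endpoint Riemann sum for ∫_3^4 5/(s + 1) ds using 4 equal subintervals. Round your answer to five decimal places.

Δs = (4 − 3)/4 = 0.25.
Right endpoints: 3.25, 3.5, 3.75, 4.
f(3.25) = 20/17, f(3.5) = 10/9, f(3.75) = 20/19, f(4) = 1.
Sum = Δs · [f(3.25) + f(3.5) + f(3.75) + f(4)].
Sum ≈ 1.08505.

1.08505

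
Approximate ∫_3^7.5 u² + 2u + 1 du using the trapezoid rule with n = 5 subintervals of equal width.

Δu = (7.5 − 3)/5 = 0.9.
f(3) = 16, f(3.9) = 24.01, f(4.8) = 33.64, f(5.7) = 44.89, f(6.6) = 57.76, f(7.5) = 72.25.
T_5 = (Δu/2)·[f(u_0) + 2f(u_1) + ... + 2f(u_{4}) + f(u_5)].
Sum = 183.9825.

183.9825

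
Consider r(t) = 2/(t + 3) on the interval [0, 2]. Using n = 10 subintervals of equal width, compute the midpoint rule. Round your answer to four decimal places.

1.0214

Δt = (2 − 0)/10 = 0.2.
Midpoints: 0.1, 0.3, 0.5, 0.7, 0.9, 1.1, 1.3, 1.5, 1.7, 1.9.
r(0.1) = 20/31, r(0.3) = 20/33, r(0.5) = 4/7, r(0.7) = 20/37, r(0.9) = 20/39, r(1.1) = 20/41, r(1.3) = 20/43, r(1.5) = 4/9, r(1.7) = 20/47, r(1.9) = 20/49.
Sum = Δt · [r(0.1) + r(0.3) + r(0.5) + ...].
Sum ≈ 1.0214.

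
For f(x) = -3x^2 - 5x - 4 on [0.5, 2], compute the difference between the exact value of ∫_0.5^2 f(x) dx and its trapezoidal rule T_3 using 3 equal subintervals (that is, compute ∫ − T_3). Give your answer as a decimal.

0.1875

Exact integral: ∫_0.5^2 f(x) dx = -23.25.
T_3 = -23.4375.
Error = -23.25 − (-23.4375) = 0.1875.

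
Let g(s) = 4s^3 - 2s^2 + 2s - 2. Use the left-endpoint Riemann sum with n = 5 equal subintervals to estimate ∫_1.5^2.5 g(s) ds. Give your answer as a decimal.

23.68

Δs = (2.5 − 1.5)/5 = 0.2.
Left endpoints: 1.5, 1.7, 1.9, 2.1, 2.3.
g(1.5) = 10, g(1.7) = 15.272, g(1.9) = 22.016, g(2.1) = 30.424, g(2.3) = 40.688.
Sum = Δs · [g(1.5) + g(1.7) + g(1.9) + g(2.1) + g(2.3)].
Sum = 23.68.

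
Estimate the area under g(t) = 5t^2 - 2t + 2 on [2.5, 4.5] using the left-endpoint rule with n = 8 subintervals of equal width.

107.6875

Δt = (4.5 − 2.5)/8 = 0.25.
Left endpoints: 2.5, 2.75, 3, 3.25, 3.5, 3.75, 4, 4.25.
g(2.5) = 28.25, g(2.75) = 34.3125, g(3) = 41, g(3.25) = 48.3125, g(3.5) = 56.25, g(3.75) = 64.8125, g(4) = 74, g(4.25) = 83.8125.
Sum = Δt · [g(2.5) + g(2.75) + g(3) + ...].
Sum = 107.6875.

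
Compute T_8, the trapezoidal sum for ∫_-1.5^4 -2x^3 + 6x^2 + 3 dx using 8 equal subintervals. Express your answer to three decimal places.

25.131

Δx = (4 − (-1.5))/8 = 0.6875.
f(-1.5) = 23.25, f(-0.8125) = 16453/2048, f(-0.125) = 3.09765625, f(0.5625) = 9303/2048, f(1.25) = 8.46875, f(1.9375) = 22481/2048, f(2.625) = 8.16796875, f(3.3125) = -7901/2048, f(4) = -29.
T_8 = (Δx/2)·[f(x_0) + 2f(x_1) + ... + 2f(x_{7}) + f(x_8)].
Sum ≈ 25.131.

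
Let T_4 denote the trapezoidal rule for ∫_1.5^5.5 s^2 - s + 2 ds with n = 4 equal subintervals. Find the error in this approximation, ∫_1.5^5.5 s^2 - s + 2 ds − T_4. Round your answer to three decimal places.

-0.667

Exact integral: ∫_1.5^5.5 f(s) ds ≈ 48.33333.
T_4 = 49.
Error ≈ 48.33333 − 49 ≈ -0.667.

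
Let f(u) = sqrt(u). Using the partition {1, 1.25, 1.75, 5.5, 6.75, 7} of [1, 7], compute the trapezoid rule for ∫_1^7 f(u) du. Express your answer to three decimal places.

Subinterval widths: 0.25, 0.5, 3.75, 1.25, 0.25.
f(1) ≈ 1.000, f(1.25) ≈ 1.118, f(1.75) ≈ 1.323, f(5.5) ≈ 2.345, f(6.75) ≈ 2.598, f(7) ≈ 2.646.
On each subinterval the trapezoid contributes (Δu_i/2)·[f(u_{i-1}) + f(u_i)].
Sum ≈ 11.498.

11.498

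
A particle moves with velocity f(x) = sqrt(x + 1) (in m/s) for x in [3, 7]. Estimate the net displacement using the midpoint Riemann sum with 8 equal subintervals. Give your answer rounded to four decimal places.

Δx = (7 − 3)/8 = 0.5.
Midpoints: 3.25, 3.75, 4.25, 4.75, 5.25, 5.75, 6.25, 6.75.
f(3.25) ≈ 2.0616, f(3.75) ≈ 2.1794, f(4.25) ≈ 2.2913, f(4.75) ≈ 2.3979, f(5.25) ≈ 2.5000, f(5.75) ≈ 2.5981, f(6.25) ≈ 2.6926, f(6.75) ≈ 2.7839.
Sum = Δx · [f(3.25) + f(3.75) + f(4.25) + ...].
Sum ≈ 9.7524.

9.7524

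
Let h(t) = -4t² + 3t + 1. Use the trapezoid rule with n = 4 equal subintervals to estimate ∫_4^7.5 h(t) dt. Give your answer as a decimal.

Δt = (7.5 − 4)/4 = 0.875.
h(4) = -51, h(4.875) = -79.4375, h(5.75) = -114, h(6.625) = -154.6875, h(7.5) = -201.5.
T_4 = (Δt/2)·[h(t_0) + 2h(t_1) + 2h(t_2) + 2h(t_3) + h(t_4)].
Sum = -415.078125.

-415.078125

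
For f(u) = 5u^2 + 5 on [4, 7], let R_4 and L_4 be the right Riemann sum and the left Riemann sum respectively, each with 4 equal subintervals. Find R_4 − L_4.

123.75

R_4 = 543.28125.
L_4 = 419.53125.
R_4 − L_4 = 123.75.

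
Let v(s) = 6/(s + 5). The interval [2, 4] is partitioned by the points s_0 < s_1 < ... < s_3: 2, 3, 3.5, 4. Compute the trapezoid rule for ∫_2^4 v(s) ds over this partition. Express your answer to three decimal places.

1.511

Subinterval widths: 1, 0.5, 0.5.
v(2) = 6/7, v(3) = 0.75, v(3.5) = 12/17, v(4) = 2/3.
On each subinterval the trapezoid contributes (Δs_i/2)·[v(s_{i-1}) + v(s_i)].
Sum ≈ 1.511.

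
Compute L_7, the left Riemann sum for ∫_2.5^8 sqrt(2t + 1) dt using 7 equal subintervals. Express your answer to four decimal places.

17.7993

Δt = (8 − 2.5)/7 = 11/14.
Left endpoints: 2.5, 23/7, 57/14, 34/7, 79/14, 45/7, 101/14.
f(2.5) ≈ 2.4495, f(23/7) ≈ 2.7516, f(57/14) ≈ 3.0237, f(34/7) ≈ 3.2733, f(79/14) ≈ 3.5051, f(45/7) ≈ 3.7225, f(101/14) ≈ 3.9279.
Sum = Δt · [f(2.5) + f(23/7) + f(57/14) + ...].
Sum ≈ 17.7993.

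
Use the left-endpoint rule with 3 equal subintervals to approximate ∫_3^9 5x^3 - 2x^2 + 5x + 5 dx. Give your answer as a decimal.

4798

Δx = (9 − 3)/3 = 2.
Left endpoints: 3, 5, 7.
f(3) = 137, f(5) = 605, f(7) = 1657.
Sum = Δx · [f(3) + f(5) + f(7)].
Sum = 4798.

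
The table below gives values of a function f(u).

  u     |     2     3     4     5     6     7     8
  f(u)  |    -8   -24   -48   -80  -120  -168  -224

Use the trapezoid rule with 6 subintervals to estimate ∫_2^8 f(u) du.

-556

Δu = 1.
T_6 = (1/2)·[(-8) + 2·(-24) + 2·(-48) + 2·(-80) + 2·(-120) + 2·(-168) + (-224)] = -556.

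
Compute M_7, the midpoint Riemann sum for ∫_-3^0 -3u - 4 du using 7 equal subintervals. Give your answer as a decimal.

Δu = (0 − (-3))/7 = 3/7.
Midpoints: -39/14, -33/14, -27/14, -1.5, -15/14, -9/14, -3/14.
f(-39/14) = 61/14, f(-33/14) = 43/14, f(-27/14) = 25/14, f(-1.5) = 0.5, f(-15/14) = -11/14, f(-9/14) = -29/14, f(-3/14) = -47/14.
Sum = Δu · [f(-39/14) + f(-33/14) + f(-27/14) + ...].
Sum = 1.5.

1.5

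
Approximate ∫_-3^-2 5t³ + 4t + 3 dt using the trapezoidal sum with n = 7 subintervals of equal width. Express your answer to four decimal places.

Δt = (-2 − (-3))/7 = 1/7.
f(-3) = -144, f(-20/7) = -42891/343, f(-19/7) = -36990/343, f(-18/7) = -31659/343, f(-17/7) = -26868/343, f(-16/7) = -22587/343, f(-15/7) = -18786/343, f(-2) = -45.
T_7 = (Δt/2)·[f(t_0) + 2f(t_1) + ... + 2f(t_{6}) + f(t_7)].
Sum ≈ -88.3776.

-88.3776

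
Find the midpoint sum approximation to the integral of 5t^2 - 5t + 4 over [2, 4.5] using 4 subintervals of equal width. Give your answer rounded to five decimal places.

Δt = (4.5 − 2)/4 = 0.625.
Midpoints: 2.3125, 2.9375, 3.5625, 4.1875.
f(2.3125) = 19.17578125, f(2.9375) = 32.45703125, f(3.5625) = 49.64453125, f(4.1875) = 70.73828125.
Sum = Δt · [f(2.3125) + f(2.9375) + f(3.5625) + f(4.1875)].
Sum ≈ 107.50977.

107.50977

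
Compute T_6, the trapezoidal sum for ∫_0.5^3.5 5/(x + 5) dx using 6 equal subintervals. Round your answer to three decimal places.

2.179

Δx = (3.5 − 0.5)/6 = 0.5.
f(0.5) = 10/11, f(1) = 5/6, f(1.5) = 10/13, f(2) = 5/7, f(2.5) = 2/3, f(3) = 0.625, f(3.5) = 10/17.
T_6 = (Δx/2)·[f(x_0) + 2f(x_1) + ... + 2f(x_{5}) + f(x_6)].
Sum ≈ 2.179.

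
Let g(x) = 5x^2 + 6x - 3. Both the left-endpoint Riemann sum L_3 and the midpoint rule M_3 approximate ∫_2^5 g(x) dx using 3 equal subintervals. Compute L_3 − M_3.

-57.75

L_3 = 190.
M_3 = 247.75.
L_3 − M_3 = -57.75.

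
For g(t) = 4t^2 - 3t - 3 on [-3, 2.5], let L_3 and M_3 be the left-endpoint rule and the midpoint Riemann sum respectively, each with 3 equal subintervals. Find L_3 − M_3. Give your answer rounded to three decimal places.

43.694

L_3 ≈ 81.99074.
M_3 ≈ 38.29630.
L_3 − M_3 ≈ 43.694.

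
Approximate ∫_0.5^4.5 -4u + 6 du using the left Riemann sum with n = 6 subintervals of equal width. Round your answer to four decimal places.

Δu = (4.5 − 0.5)/6 = 2/3.
Left endpoints: 0.5, 7/6, 11/6, 2.5, 19/6, 23/6.
f(0.5) = 4, f(7/6) = 4/3, f(11/6) = -4/3, f(2.5) = -4, f(19/6) = -20/3, f(23/6) = -28/3.
Sum = Δu · [f(0.5) + f(7/6) + f(11/6) + ...].
Sum ≈ -10.6667.

-10.6667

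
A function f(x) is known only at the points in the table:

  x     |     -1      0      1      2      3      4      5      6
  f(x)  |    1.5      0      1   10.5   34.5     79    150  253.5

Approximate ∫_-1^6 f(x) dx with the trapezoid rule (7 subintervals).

Δx = 1.
T_7 = (1/2)·[1.5 + 2·0 + 2·1 + 2·10.5 + 2·34.5 + 2·79 + 2·150 + 253.5] = 402.5.

402.5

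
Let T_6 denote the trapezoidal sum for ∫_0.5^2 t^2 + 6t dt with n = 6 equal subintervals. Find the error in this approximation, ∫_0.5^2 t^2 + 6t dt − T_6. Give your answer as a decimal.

-0.015625

Exact integral: ∫_0.5^2 f(t) dt = 13.875.
T_6 = 13.890625.
Error = 13.875 − 13.890625 = -0.015625.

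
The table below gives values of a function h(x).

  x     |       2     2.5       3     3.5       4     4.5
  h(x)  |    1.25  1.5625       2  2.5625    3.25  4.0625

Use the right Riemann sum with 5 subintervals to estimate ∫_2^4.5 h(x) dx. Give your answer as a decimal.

Δx = 0.5.
Sum = 0.5·[1.5625 + 2 + 2.5625 + 3.25 + 4.0625] = 6.71875.

6.71875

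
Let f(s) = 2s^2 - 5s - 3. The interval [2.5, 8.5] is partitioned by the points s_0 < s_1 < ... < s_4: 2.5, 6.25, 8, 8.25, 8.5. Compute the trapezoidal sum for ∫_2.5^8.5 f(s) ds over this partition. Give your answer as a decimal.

Subinterval widths: 3.75, 1.75, 0.25, 0.25.
f(2.5) = -3, f(6.25) = 43.875, f(8) = 85, f(8.25) = 91.875, f(8.5) = 99.
On each subinterval the trapezoid contributes (Δs_i/2)·[f(s_{i-1}) + f(s_i)].
Sum = 235.375.

235.375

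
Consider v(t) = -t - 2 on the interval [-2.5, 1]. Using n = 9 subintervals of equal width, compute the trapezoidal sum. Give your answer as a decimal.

Δt = (1 − (-2.5))/9 = 7/18.
v(-2.5) = 0.5, v(-19/9) = 1/9, v(-31/18) = -5/18, v(-4/3) = -2/3, v(-17/18) = -19/18, v(-5/9) = -13/9, v(-1/6) = -11/6, v(2/9) = -20/9, v(11/18) = -47/18, v(1) = -3.
T_9 = (Δt/2)·[v(t_0) + 2v(t_1) + ... + 2v(t_{8}) + v(t_9)].
Sum = -4.375.

-4.375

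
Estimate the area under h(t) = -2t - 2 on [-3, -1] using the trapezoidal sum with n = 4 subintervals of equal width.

Δt = (-1 − (-3))/4 = 0.5.
h(-3) = 4, h(-2.5) = 3, h(-2) = 2, h(-1.5) = 1, h(-1) = 0.
T_4 = (Δt/2)·[h(t_0) + 2h(t_1) + 2h(t_2) + 2h(t_3) + h(t_4)].
Sum = 4.

4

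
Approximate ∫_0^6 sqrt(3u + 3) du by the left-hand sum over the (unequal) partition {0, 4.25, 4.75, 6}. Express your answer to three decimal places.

Subinterval widths: 4.25, 0.5, 1.25.
Left endpoints: 0, 4.25, 4.75.
f(0) ≈ 1.732, f(4.25) ≈ 3.969, f(4.75) ≈ 4.153.
Sum = Σ Δu_i · f(u_i).
Sum ≈ 14.537.

14.537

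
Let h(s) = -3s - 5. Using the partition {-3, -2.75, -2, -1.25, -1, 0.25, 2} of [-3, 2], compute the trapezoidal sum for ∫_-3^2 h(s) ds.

-17.5

Subinterval widths: 0.25, 0.75, 0.75, 0.25, 1.25, 1.75.
h(-3) = 4, h(-2.75) = 3.25, h(-2) = 1, h(-1.25) = -1.25, h(-1) = -2, h(0.25) = -5.75, h(2) = -11.
On each subinterval the trapezoid contributes (Δs_i/2)·[h(s_{i-1}) + h(s_i)].
Sum = -17.5.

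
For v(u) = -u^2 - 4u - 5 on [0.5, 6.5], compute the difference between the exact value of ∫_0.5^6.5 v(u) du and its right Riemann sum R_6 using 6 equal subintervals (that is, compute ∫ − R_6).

Exact integral: ∫_0.5^6.5 v(u) du = -205.5.
R_6 = -239.5.
Error = -205.5 − (-239.5) = 34.

34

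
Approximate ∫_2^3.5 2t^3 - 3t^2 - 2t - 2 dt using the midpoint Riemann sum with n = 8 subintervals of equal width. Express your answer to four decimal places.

20.8469

Δt = (3.5 − 2)/8 = 0.1875.
Midpoints: 2.09375, 2.28125, 2.46875, 2.65625, 2.84375, 3.03125, 3.21875, 3.40625.
f(2.09375) = -16085/16384, f(2.28125) = 25705/16384, f(2.46875) = 79807/16384, f(2.65625) = 147517/16384, f(2.84375) = 230131/16384, f(3.03125) = 328945/16384, f(3.21875) = 445255/16384, f(3.40625) = 580357/16384.
Sum = Δt · [f(2.09375) + f(2.28125) + f(2.46875) + ...].
Sum ≈ 20.8469.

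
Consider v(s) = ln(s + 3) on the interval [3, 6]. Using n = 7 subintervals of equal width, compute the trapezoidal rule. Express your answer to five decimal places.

6.02361

Δs = (6 − 3)/7 = 3/7.
v(3) ≈ 1.79176, v(24/7) ≈ 1.86075, v(27/7) ≈ 1.92529, v(30/7) ≈ 1.98592, v(33/7) ≈ 2.04307, v(36/7) ≈ 2.09714, v(39/7) ≈ 2.14843, v(6) ≈ 2.19722.
T_7 = (Δs/2)·[v(s_0) + 2v(s_1) + ... + 2v(s_{6}) + v(s_7)].
Sum ≈ 6.02361.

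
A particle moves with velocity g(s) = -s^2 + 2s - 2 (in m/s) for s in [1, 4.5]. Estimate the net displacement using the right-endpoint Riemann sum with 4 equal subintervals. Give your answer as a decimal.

Δs = (4.5 − 1)/4 = 0.875.
Right endpoints: 1.875, 2.75, 3.625, 4.5.
g(1.875) = -1.765625, g(2.75) = -4.0625, g(3.625) = -7.890625, g(4.5) = -13.25.
Sum = Δs · [g(1.875) + g(2.75) + g(3.625) + g(4.5)].
Sum = -23.59765625.

-23.59765625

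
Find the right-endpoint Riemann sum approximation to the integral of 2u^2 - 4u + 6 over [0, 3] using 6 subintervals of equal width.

Δu = (3 − 0)/6 = 0.5.
Right endpoints: 0.5, 1, 1.5, 2, 2.5, 3.
f(0.5) = 4.5, f(1) = 4, f(1.5) = 4.5, f(2) = 6, f(2.5) = 8.5, f(3) = 12.
Sum = Δu · [f(0.5) + f(1) + f(1.5) + ...].
Sum = 19.75.

19.75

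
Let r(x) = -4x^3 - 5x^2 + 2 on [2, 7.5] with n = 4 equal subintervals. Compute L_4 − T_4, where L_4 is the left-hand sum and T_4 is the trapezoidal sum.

1317.765625

L_4 = -2616.5390625.
T_4 = -3934.3046875.
L_4 − T_4 = 1317.765625.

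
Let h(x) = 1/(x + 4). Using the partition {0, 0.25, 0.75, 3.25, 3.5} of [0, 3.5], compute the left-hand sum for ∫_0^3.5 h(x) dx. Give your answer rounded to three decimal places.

Subinterval widths: 0.25, 0.5, 2.5, 0.25.
Left endpoints: 0, 0.25, 0.75, 3.25.
h(0) = 0.25, h(0.25) = 4/17, h(0.75) = 4/19, h(3.25) = 4/29.
Sum = Σ Δx_i · h(x_i).
Sum ≈ 0.741.

0.741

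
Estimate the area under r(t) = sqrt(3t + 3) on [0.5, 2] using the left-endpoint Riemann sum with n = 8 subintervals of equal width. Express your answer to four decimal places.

3.7957

Δt = (2 − 0.5)/8 = 0.1875.
Left endpoints: 0.5, 0.6875, 0.875, 1.0625, 1.25, 1.4375, 1.625, 1.8125.
r(0.5) ≈ 2.1213, r(0.6875) ≈ 2.2500, r(0.875) ≈ 2.3717, r(1.0625) ≈ 2.4875, r(1.25) ≈ 2.5981, r(1.4375) ≈ 2.7042, r(1.625) ≈ 2.8062, r(1.8125) ≈ 2.9047.
Sum = Δt · [r(0.5) + r(0.6875) + r(0.875) + ...].
Sum ≈ 3.7957.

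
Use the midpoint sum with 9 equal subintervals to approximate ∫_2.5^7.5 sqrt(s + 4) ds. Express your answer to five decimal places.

Δs = (7.5 − 2.5)/9 = 5/9.
Midpoints: 25/9, 10/3, 35/9, 40/9, 5, 50/9, 55/9, 20/3, 65/9.
f(25/9) ≈ 2.60342, f(10/3) ≈ 2.70801, f(35/9) ≈ 2.80872, f(40/9) ≈ 2.90593, f(5) ≈ 3.00000, f(50/9) ≈ 3.09121, f(55/9) ≈ 3.17980, f(20/3) ≈ 3.26599, f(65/9) ≈ 3.34996.
Sum = Δs · [f(25/9) + f(10/3) + f(35/9) + ...].
Sum ≈ 14.95168.

14.95168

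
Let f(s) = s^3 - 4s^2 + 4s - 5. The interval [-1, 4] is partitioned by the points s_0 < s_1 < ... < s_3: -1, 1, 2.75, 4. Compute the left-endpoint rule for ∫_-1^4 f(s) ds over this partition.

-39.31640625

Subinterval widths: 2, 1.75, 1.25.
Left endpoints: -1, 1, 2.75.
f(-1) = -14, f(1) = -4, f(2.75) = -3.453125.
Sum = Σ Δs_i · f(s_i).
Sum = -39.31640625.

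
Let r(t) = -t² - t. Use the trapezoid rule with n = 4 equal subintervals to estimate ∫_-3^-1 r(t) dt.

-4.75

Δt = (-1 − (-3))/4 = 0.5.
r(-3) = -6, r(-2.5) = -3.75, r(-2) = -2, r(-1.5) = -0.75, r(-1) = 0.
T_4 = (Δt/2)·[r(t_0) + 2r(t_1) + 2r(t_2) + 2r(t_3) + r(t_4)].
Sum = -4.75.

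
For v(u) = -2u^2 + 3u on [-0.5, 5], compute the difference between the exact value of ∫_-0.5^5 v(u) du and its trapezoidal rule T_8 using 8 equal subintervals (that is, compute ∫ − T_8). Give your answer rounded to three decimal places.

Exact integral: ∫_-0.5^5 v(u) du ≈ -46.29167.
T_8 ≈ -47.15820.
Error ≈ -46.29167 − (-47.15820) ≈ 0.867.

0.867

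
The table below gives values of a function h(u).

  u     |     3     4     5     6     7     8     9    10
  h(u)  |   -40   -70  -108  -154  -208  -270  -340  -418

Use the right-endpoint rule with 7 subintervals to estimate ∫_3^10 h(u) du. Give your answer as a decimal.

Δu = 1.
Sum = 1·[(-70) + (-108) + (-154) + (-208) + (-270) + (-340) + (-418)] = -1568.

-1568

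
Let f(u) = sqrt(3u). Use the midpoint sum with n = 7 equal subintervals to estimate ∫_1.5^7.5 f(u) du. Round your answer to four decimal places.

21.6076

Δu = (7.5 − 1.5)/7 = 6/7.
Midpoints: 27/14, 39/14, 51/14, 4.5, 75/14, 87/14, 99/14.
f(27/14) ≈ 2.4054, f(39/14) ≈ 2.8909, f(51/14) ≈ 3.3058, f(4.5) ≈ 3.6742, f(75/14) ≈ 4.0089, f(87/14) ≈ 4.3177, f(99/14) ≈ 4.6059.
Sum = Δu · [f(27/14) + f(39/14) + f(51/14) + ...].
Sum ≈ 21.6076.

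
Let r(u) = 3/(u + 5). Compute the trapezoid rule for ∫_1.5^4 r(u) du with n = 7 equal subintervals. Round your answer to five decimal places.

Δu = (4 − 1.5)/7 = 5/14.
r(1.5) = 6/13, r(13/7) = 0.4375, r(31/14) = 42/101, r(18/7) = 21/53, r(41/14) = 14/37, r(23/7) = 21/58, r(51/14) = 42/121, r(4) = 1/3.
T_7 = (Δu/2)·[r(u_0) + 2r(u_1) + ... + 2r(u_{6}) + r(u_7)].
Sum ≈ 0.97663.

0.97663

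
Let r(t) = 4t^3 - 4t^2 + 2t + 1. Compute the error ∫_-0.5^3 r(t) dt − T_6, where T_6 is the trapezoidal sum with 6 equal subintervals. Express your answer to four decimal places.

Exact integral: ∫_-0.5^3 r(t) dt ≈ 57.020833.
T_6 ≈ 59.204282.
Error ≈ 57.020833 − 59.204282 ≈ -2.1834.

-2.1834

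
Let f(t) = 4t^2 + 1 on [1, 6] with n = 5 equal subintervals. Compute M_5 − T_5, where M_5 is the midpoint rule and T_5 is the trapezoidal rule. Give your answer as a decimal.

-5

M_5 = 290.
T_5 = 295.
M_5 − T_5 = -5.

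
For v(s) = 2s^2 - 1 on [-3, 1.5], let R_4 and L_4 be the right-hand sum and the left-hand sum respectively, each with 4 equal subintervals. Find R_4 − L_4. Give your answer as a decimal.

-15.1875

R_4 = 10.0546875.
L_4 = 25.2421875.
R_4 − L_4 = -15.1875.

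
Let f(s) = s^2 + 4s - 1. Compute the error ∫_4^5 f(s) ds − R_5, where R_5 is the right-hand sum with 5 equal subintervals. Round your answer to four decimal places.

Exact integral: ∫_4^5 f(s) ds ≈ 37.333333.
R_5 = 38.64.
Error ≈ 37.333333 − 38.64 ≈ -1.3067.

-1.3067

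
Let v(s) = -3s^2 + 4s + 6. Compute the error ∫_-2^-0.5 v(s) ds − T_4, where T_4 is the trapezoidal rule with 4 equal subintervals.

0.10546875

Exact integral: ∫_-2^-0.5 v(s) ds = -6.375.
T_4 = -6.48046875.
Error = -6.375 − (-6.48046875) = 0.10546875.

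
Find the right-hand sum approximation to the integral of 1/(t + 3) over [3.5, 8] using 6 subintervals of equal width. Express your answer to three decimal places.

0.503

Δt = (8 − 3.5)/6 = 0.75.
Right endpoints: 4.25, 5, 5.75, 6.5, 7.25, 8.
f(4.25) = 4/29, f(5) = 0.125, f(5.75) = 4/35, f(6.5) = 2/19, f(7.25) = 4/41, f(8) = 1/11.
Sum = Δt · [f(4.25) + f(5) + f(5.75) + ...].
Sum ≈ 0.503.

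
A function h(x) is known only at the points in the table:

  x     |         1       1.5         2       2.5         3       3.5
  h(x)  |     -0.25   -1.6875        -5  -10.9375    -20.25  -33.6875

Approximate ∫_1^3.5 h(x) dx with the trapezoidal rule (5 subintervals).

-27.421875

Δx = 0.5.
T_5 = (0.5/2)·[(-0.25) + 2·(-1.6875) + 2·(-5) + 2·(-10.9375) + 2·(-20.25) + (-33.6875)] = -27.421875.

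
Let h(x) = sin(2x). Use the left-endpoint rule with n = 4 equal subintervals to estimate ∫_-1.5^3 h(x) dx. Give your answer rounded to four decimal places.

-0.4464

Δx = (3 − (-1.5))/4 = 1.125.
Left endpoints: -1.5, -0.375, 0.75, 1.875.
h(-1.5) ≈ -0.1411, h(-0.375) ≈ -0.6816, h(0.75) ≈ 0.9975, h(1.875) ≈ -0.5716.
Sum = Δx · [h(-1.5) + h(-0.375) + h(0.75) + h(1.875)].
Sum ≈ -0.4464.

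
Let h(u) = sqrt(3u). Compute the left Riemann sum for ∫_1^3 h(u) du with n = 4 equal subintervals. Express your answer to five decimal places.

Δu = (3 − 1)/4 = 0.5.
Left endpoints: 1, 1.5, 2, 2.5.
h(1) ≈ 1.73205, h(1.5) ≈ 2.12132, h(2) ≈ 2.44949, h(2.5) ≈ 2.73861.
Sum = Δu · [h(1) + h(1.5) + h(2) + h(2.5)].
Sum ≈ 4.52074.

4.52074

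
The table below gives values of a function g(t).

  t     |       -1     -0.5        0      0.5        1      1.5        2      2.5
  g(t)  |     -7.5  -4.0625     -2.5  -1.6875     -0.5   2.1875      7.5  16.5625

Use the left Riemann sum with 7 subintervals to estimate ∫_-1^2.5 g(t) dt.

-3.28125

Δt = 0.5.
Sum = 0.5·[(-7.5) + (-4.0625) + (-2.5) + (-1.6875) + (-0.5) + 2.1875 + 7.5] = -3.28125.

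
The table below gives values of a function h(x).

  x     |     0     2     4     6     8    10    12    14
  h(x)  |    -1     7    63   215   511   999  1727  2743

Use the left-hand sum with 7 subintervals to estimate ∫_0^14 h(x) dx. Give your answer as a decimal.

7042

Δx = 2.
Sum = 2·[(-1) + 7 + 63 + 215 + 511 + 999 + 1727] = 7042.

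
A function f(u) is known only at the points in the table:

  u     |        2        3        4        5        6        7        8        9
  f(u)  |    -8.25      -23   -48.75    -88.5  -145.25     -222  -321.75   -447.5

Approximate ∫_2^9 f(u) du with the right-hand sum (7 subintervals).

Δu = 1.
Sum = 1·[(-23) + (-48.75) + (-88.5) + (-145.25) + (-222) + (-321.75) + (-447.5)] = -1296.75.

-1296.75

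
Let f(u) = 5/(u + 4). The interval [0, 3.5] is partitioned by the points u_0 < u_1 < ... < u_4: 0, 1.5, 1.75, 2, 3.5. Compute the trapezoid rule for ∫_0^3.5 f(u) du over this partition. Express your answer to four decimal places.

3.1795

Subinterval widths: 1.5, 0.25, 0.25, 1.5.
f(0) = 1.25, f(1.5) = 10/11, f(1.75) = 20/23, f(2) = 5/6, f(3.5) = 2/3.
On each subinterval the trapezoid contributes (Δu_i/2)·[f(u_{i-1}) + f(u_i)].
Sum ≈ 3.1795.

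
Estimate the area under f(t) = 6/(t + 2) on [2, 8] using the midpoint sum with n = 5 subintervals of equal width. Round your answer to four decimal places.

Δt = (8 − 2)/5 = 1.2.
Midpoints: 2.6, 3.8, 5, 6.2, 7.4.
f(2.6) = 30/23, f(3.8) = 30/29, f(5) = 6/7, f(6.2) = 30/41, f(7.4) = 30/47.
Sum = Δt · [f(2.6) + f(3.8) + f(5) + f(6.2) + f(7.4)].
Sum ≈ 5.4792.

5.4792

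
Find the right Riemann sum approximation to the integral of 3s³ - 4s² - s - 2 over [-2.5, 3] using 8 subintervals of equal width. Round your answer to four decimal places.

Δs = (3 − (-2.5))/8 = 0.6875.
Right endpoints: -1.8125, -1.125, -0.4375, 0.25, 0.9375, 1.625, 2.3125, 3.
f(-1.8125) = -127759/4096, f(-1.125) = -5227/512, f(-0.4375) = -10565/4096, f(0.25) = -2.453125, f(0.9375) = -16307/4096, f(1.625) = -673/512, f(2.3125) = 46679/4096, f(3) = 40.
Sum = Δs · [f(-1.8125) + f(-1.125) + f(-0.4375) + ...].
Sum ≈ -0.2283.

-0.2283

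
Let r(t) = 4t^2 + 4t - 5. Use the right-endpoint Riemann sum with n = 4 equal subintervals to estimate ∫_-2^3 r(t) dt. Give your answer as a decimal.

Δt = (3 − (-2))/4 = 1.25.
Right endpoints: -0.75, 0.5, 1.75, 3.
r(-0.75) = -5.75, r(0.5) = -2, r(1.75) = 14.25, r(3) = 43.
Sum = Δt · [r(-0.75) + r(0.5) + r(1.75) + r(3)].
Sum = 61.875.

61.875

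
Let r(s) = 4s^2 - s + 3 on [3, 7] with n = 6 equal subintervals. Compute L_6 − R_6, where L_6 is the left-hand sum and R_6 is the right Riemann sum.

L_6 ≈ 362.518519.
R_6 ≈ 466.518519.
L_6 − R_6 = -104.

-104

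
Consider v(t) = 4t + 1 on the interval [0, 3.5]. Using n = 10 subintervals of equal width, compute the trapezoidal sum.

28

Δt = (3.5 − 0)/10 = 0.35.
v(0) = 1, v(0.35) = 2.4, v(0.7) = 3.8, v(1.05) = 5.2, v(1.4) = 6.6, v(1.75) = 8, v(2.1) = 9.4, v(2.45) = 10.8, v(2.8) = 12.2, v(3.15) = 13.6, v(3.5) = 15.
T_10 = (Δt/2)·[v(t_0) + 2v(t_1) + ... + 2v(t_{9}) + v(t_10)].
Sum = 28.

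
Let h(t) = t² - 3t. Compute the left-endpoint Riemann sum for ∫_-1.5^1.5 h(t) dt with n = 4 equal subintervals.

5.90625

Δt = (1.5 − (-1.5))/4 = 0.75.
Left endpoints: -1.5, -0.75, 0, 0.75.
h(-1.5) = 6.75, h(-0.75) = 2.8125, h(0) = 0, h(0.75) = -1.6875.
Sum = Δt · [h(-1.5) + h(-0.75) + h(0) + h(0.75)].
Sum = 5.90625.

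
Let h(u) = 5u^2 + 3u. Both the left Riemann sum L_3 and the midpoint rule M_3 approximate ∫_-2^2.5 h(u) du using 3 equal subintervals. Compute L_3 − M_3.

L_3 = 32.625.
M_3 = 38.53125.
L_3 − M_3 = -5.90625.

-5.90625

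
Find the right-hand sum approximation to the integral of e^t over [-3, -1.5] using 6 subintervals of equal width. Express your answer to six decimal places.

0.195913

Δt = (-1.5 − (-3))/6 = 0.25.
Right endpoints: -2.75, -2.5, -2.25, -2, -1.75, -1.5.
f(-2.75) ≈ 0.063928, f(-2.5) ≈ 0.082085, f(-2.25) ≈ 0.105399, f(-2) ≈ 0.135335, f(-1.75) ≈ 0.173774, f(-1.5) ≈ 0.223130.
Sum = Δt · [f(-2.75) + f(-2.5) + f(-2.25) + ...].
Sum ≈ 0.195913.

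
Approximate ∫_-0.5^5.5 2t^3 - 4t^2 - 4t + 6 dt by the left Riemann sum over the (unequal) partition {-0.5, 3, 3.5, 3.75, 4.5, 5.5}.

156.2265625

Subinterval widths: 3.5, 0.5, 0.25, 0.75, 1.
Left endpoints: -0.5, 3, 3.5, 3.75, 4.5.
f(-0.5) = 6.75, f(3) = 12, f(3.5) = 28.75, f(3.75) = 40.21875, f(4.5) = 89.25.
Sum = Σ Δt_i · f(t_i).
Sum = 156.2265625.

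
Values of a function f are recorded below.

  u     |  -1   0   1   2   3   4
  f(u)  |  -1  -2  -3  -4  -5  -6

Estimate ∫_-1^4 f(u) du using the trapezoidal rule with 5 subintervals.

Δu = 1.
T_5 = (1/2)·[(-1) + 2·(-2) + 2·(-3) + 2·(-4) + 2·(-5) + (-6)] = -17.5.

-17.5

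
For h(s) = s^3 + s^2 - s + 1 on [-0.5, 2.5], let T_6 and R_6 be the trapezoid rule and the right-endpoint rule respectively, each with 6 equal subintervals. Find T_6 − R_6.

T_6 = 15.5.
R_6 = 20.1875.
T_6 − R_6 = -4.6875.

-4.6875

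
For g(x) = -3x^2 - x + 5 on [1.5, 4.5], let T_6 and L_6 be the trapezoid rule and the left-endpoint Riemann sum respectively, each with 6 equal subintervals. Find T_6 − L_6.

-14.25

T_6 = -82.125.
L_6 = -67.875.
T_6 − L_6 = -14.25.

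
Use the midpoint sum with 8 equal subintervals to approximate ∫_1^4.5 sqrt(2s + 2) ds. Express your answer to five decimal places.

Δs = (4.5 − 1)/8 = 0.4375.
Midpoints: 1.21875, 1.65625, 2.09375, 2.53125, 2.96875, 3.40625, 3.84375, 4.28125.
f(1.21875) ≈ 2.10654, f(1.65625) ≈ 2.30489, f(2.09375) ≈ 2.48747, f(2.53125) ≈ 2.65754, f(2.96875) ≈ 2.81736, f(3.40625) ≈ 2.96859, f(3.84375) ≈ 3.11247, f(4.28125) ≈ 3.25000.
Sum = Δs · [f(1.21875) + f(1.65625) + f(2.09375) + ...].
Sum ≈ 9.49587.

9.49587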